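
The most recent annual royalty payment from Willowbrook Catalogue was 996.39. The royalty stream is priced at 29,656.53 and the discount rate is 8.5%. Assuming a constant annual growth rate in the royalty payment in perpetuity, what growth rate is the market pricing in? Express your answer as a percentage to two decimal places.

P = D₀(1+g)/(r−g) ⇒ P(r−g) = D₀(1+g) ⇒ g(P+D₀) = P·r − D₀
g = (P·r − D₀)/(P + D₀) = (29,656.53×0.085 − 996.39) / (29,656.53 + 996.39) = 0.049731

4.97%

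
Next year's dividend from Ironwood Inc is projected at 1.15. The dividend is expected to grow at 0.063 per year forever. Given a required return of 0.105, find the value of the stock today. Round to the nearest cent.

Growing perpetuity: P = D₁ / (r − g) = 1.1500 / (0.105 − 0.063) = 27.38

27.38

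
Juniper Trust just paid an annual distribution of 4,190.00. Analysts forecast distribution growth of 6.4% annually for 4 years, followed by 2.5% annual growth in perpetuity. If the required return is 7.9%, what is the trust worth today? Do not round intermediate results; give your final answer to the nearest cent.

D_1 = 4458.16000
D_2 = 4743.48224
D_3 = 5047.06510
D_4 = 5370.07727
Terminal value at year 4: TV = D_4×(1+g_2)/(r−g_2) = 5504.32920/0.054 = 101932.02225
P_0 = D_1/(1+r)^1 + D_2/(1+r)^2 + D_3/(1+r)^3 + D_4/(1+r)^4 + TV/(1+r)^4
    = 4131.75162 + 4074.31300 + 4017.67287 + 3961.82015 + 75201.21574 = 91386.77338

91386.77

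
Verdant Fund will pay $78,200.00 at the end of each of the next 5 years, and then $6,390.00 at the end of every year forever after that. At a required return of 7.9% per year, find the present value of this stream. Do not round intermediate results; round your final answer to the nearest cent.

PV of 5-year annuity: $78,200.00 × [1 − (1+0.079)^−5] / 0.079 = 313054.57914
Perpetuity value at year 5: $6,390.00 / 0.079 = 80886.07595
PV of perpetuity: 80886.07595 / (1+0.079)^5 = 55305.27338
Total PV = 313054.57914 + 55305.27338 = 368359.85252

$368359.85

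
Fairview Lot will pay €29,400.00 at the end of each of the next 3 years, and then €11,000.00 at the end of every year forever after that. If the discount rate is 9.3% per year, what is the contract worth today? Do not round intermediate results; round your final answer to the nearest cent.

PV of 3-year annuity: €29,400.00 × [1 − (1+0.093)^−3] / 0.093 = 74023.95570
Perpetuity value at year 3: €11,000.00 / 0.093 = 118279.56989
PV of perpetuity: 118279.56989 / (1+0.093)^3 = 90583.53205
Total PV = 74023.95570 + 90583.53205 = 164607.48774

€164607.49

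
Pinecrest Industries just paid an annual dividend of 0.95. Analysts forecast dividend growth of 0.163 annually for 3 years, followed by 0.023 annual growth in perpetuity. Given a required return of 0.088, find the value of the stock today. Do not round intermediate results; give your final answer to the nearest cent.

D_1 = 1.10485
D_2 = 1.28494
D_3 = 1.49439
Terminal value at year 3: TV = D_3×(1+g_2)/(r−g_2) = 1.52876/0.065 = 23.51933
P_0 = D_1/(1+r)^1 + D_2/(1+r)^2 + D_3/(1+r)^3 + TV/(1+r)^3
    = 1.01549 + 1.08549 + 1.16032 + 18.26158 = 21.52287

21.52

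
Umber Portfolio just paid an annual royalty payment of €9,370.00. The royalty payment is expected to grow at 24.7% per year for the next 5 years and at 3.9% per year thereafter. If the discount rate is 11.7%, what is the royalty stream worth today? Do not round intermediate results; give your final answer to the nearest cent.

D_1 = 11684.39000
D_2 = 14570.43433
D_3 = 18169.33161
D_4 = 22657.15652
D_5 = 28253.47418
Terminal value at year 5: TV = D_5×(1+g_2)/(r−g_2) = 29355.35967/0.078 = 376350.76500
P_0 = D_1/(1+r)^1 + D_2/(1+r)^2 + D_3/(1+r)^3 + D_4/(1+r)^4 + D_5/(1+r)^5 + TV/(1+r)^5
    = 10460.51030 + 11677.93764 + 13037.05303 + 14554.34658 + 16248.22756 + 216434.72346 = 282412.79855

€282412.80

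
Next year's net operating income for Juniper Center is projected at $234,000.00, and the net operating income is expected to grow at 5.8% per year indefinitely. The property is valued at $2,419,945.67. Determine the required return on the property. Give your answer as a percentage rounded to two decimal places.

P = D₁/(r − g) ⇒ r = D₁/P + g = $234,000.0000/$2,419,945.67 + 0.058 = 0.096696 + 0.058 = 0.154696

15.47%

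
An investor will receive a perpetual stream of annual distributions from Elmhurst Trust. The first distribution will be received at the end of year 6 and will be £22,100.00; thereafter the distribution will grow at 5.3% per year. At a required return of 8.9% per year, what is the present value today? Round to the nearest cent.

£400820.91

Value at end of year 5: C₁ / (r − g) = £22,100.00 / (0.089 − 0.053) = £613,888.8889
Discount to today: PV = £613,888.8889 / (1 + 0.089)^5 = £613,888.8889 / 1.531579 = £400,820.91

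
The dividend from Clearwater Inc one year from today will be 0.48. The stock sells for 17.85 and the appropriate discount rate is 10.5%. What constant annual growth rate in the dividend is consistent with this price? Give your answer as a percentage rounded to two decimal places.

7.81%

P = D₁/(r−g) ⇒ g = r − D₁/P = 0.105 − 0.48/17.85 = 0.078109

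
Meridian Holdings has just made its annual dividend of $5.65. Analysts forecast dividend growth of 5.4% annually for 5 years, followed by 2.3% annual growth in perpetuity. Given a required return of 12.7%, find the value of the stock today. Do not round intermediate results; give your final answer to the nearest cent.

$62.97

D_1 = 5.95510
D_2 = 6.27668
D_3 = 6.61562
D_4 = 6.97286
D_5 = 7.34939
Terminal value at year 5: TV = D_5×(1+g_2)/(r−g_2) = 7.51843/0.104 = 72.29259
P_0 = D_1/(1+r)^1 + D_2/(1+r)^2 + D_3/(1+r)^3 + D_4/(1+r)^4 + D_5/(1+r)^5 + TV/(1+r)^5
    = 5.28403 + 4.94176 + 4.62167 + 4.32230 + 4.04233 + 39.76255 = 62.97464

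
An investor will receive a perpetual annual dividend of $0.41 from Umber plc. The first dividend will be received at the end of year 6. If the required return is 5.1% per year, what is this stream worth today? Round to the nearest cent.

$6.27

Value at end of year 5: C / r = $0.41 / 0.051 = $8.0392
Discount to today: PV = $8.0392 / (1 + 0.051)^5 = $8.0392 / 1.282371 = $6.27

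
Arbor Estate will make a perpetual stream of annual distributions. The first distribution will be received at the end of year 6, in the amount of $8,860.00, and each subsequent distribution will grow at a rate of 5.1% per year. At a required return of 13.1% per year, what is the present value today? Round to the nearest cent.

$59845.39

Value at end of year 5: C₁ / (r − g) = $8,860.00 / (0.131 − 0.051) = $110,750.0000
Discount to today: PV = $110,750.0000 / (1 + 0.131)^5 = $110,750.0000 / 1.850602 = $59,845.39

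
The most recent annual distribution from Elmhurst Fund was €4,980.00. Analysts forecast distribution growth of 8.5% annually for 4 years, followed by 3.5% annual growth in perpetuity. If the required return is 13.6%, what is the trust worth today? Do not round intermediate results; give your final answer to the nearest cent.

D_1 = 5403.30000
D_2 = 5862.58050
D_3 = 6360.89984
D_4 = 6901.57633
Terminal value at year 4: TV = D_4×(1+g_2)/(r−g_2) = 7143.13150/0.101 = 70724.07426
P_0 = D_1/(1+r)^1 + D_2/(1+r)^2 + D_3/(1+r)^3 + D_4/(1+r)^4 + TV/(1+r)^4
    = 4756.42606 + 4542.88932 + 4338.93919 + 4144.14526 + 42467.23115 = 60249.63097

€60249.63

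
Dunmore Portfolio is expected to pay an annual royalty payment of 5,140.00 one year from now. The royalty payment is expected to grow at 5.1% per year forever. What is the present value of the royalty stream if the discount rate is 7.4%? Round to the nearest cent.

223478.26

Growing perpetuity: P = D₁ / (r − g) = 5,140.0000 / (0.074 − 0.051) = 223,478.26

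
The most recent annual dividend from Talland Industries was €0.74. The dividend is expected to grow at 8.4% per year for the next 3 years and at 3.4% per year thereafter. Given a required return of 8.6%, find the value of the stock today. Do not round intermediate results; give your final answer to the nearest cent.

D_1 = 0.80216
D_2 = 0.86954
D_3 = 0.94258
Terminal value at year 3: TV = D_3×(1+g_2)/(r−g_2) = 0.97463/0.052 = 18.74290
P_0 = D_1/(1+r)^1 + D_2/(1+r)^2 + D_3/(1+r)^3 + TV/(1+r)^3
    = 0.73864 + 0.73728 + 0.73592 + 14.63347 = 16.84530

€16.85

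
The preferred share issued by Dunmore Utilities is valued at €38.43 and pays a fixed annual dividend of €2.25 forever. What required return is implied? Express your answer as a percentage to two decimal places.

P = C/r ⇒ r = C/P = €2.25/€38.43 = 0.058548

5.85%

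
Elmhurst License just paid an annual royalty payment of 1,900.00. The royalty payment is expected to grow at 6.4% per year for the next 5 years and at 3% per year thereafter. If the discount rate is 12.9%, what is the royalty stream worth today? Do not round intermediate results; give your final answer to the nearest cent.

22675.64

D_1 = 2021.60000
D_2 = 2150.98240
D_3 = 2288.64527
D_4 = 2435.11857
D_5 = 2590.96616
Terminal value at year 5: TV = D_5×(1+g_2)/(r−g_2) = 2668.69514/0.099 = 26956.51661
P_0 = D_1/(1+r)^1 + D_2/(1+r)^2 + D_3/(1+r)^3 + D_4/(1+r)^4 + D_5/(1+r)^5 + TV/(1+r)^5
    = 1790.61116 + 1687.52017 + 1590.36445 + 1498.80228 + 1412.51163 + 14695.82803 = 22675.63772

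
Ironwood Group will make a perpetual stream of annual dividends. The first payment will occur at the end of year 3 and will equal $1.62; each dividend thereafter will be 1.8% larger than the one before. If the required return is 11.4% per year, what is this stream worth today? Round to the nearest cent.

$13.60

Value at end of year 2: C₁ / (r − g) = $1.62 / (0.114 − 0.018) = $16.8750
Discount to today: PV = $16.8750 / (1 + 0.114)^2 = $16.8750 / 1.240996 = $13.60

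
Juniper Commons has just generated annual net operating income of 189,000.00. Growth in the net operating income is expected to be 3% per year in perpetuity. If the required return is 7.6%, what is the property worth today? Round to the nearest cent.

D₁ = D₀ × (1 + g) = 189,000.00 × 1.03 = 194,670.0000
Growing perpetuity: P = D₁ / (r − g) = 194,670.0000 / (0.076 − 0.03) = 4,231,956.52

4231956.52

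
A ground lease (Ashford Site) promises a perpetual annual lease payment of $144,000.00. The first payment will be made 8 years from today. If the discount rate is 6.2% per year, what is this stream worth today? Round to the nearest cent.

$1524400.86

Value at end of year 7: C / r = $144,000.00 / 0.062 = $2,322,580.6452
Discount to today: PV = $2,322,580.6452 / (1 + 0.062)^7 = $2,322,580.6452 / 1.523602 = $1,524,400.86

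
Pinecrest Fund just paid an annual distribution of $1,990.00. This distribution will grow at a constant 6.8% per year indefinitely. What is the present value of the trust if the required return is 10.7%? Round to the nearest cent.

$54495.38

D₁ = D₀ × (1 + g) = $1,990.00 × 1.068 = $2,125.3200
Growing perpetuity: P = D₁ / (r − g) = $2,125.3200 / (0.107 − 0.068) = $54,495.38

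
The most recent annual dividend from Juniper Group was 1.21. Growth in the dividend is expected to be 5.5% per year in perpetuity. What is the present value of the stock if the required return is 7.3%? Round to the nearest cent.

70.92

D₁ = D₀ × (1 + g) = 1.21 × 1.055 = 1.2766
Growing perpetuity: P = D₁ / (r − g) = 1.2766 / (0.073 − 0.055) = 70.92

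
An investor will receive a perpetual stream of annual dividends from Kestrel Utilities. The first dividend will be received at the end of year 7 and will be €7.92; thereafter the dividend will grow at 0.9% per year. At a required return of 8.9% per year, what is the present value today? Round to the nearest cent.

€59.36

Value at end of year 6: C₁ / (r − g) = €7.92 / (0.089 − 0.009) = €99.0000
Discount to today: PV = €99.0000 / (1 + 0.089)^6 = €99.0000 / 1.667890 = €59.36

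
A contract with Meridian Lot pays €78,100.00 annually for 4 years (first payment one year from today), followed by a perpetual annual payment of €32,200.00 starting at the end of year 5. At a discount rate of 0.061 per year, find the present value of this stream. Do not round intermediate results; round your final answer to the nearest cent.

€686553.68

PV of 4-year annuity: €78,100.00 × [1 − (1+0.061)^−4] / 0.061 = 270006.21012
Perpetuity value at year 4: €32,200.00 / 0.061 = 527868.85246
PV of perpetuity: 527868.85246 / (1+0.061)^4 = 416547.47005
Total PV = 270006.21012 + 416547.47005 = 686553.68017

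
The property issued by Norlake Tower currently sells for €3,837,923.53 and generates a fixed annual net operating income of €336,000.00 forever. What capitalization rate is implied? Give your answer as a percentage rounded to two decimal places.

8.75%

P = C/r ⇒ r = C/P = €336,000.00/€3,837,923.53 = 0.087547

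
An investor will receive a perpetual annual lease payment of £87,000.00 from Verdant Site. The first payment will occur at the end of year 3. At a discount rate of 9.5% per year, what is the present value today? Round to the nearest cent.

Value at end of year 2: C / r = £87,000.00 / 0.095 = £915,789.4737
Discount to today: PV = £915,789.4737 / (1 + 0.095)^2 = £915,789.4737 / 1.199025 = £763,778.46

£763778.46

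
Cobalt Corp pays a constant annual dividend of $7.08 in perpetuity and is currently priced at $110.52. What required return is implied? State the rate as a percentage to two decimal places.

P = C/r ⇒ r = C/P = $7.08/$110.52 = 0.064061

6.41%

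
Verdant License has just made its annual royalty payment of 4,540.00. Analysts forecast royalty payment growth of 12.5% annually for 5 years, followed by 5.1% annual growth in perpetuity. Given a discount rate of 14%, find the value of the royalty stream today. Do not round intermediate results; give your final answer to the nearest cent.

71996.77

D_1 = 5107.50000
D_2 = 5745.93750
D_3 = 6464.17969
D_4 = 7272.20215
D_5 = 8181.22742
Terminal value at year 5: TV = D_5×(1+g_2)/(r−g_2) = 8598.47002/0.089 = 96612.02264
P_0 = D_1/(1+r)^1 + D_2/(1+r)^2 + D_3/(1+r)^3 + D_4/(1+r)^4 + D_5/(1+r)^5 + TV/(1+r)^5
    = 4480.26316 + 4421.31233 + 4363.13716 + 4305.72747 + 4249.07316 + 50177.25716 = 71996.77043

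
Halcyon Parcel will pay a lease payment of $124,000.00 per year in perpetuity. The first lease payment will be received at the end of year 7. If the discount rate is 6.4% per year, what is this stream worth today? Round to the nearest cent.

Value at end of year 6: C / r = $124,000.00 / 0.064 = $1,937,500.0000
Discount to today: PV = $1,937,500.0000 / (1 + 0.064)^6 = $1,937,500.0000 / 1.450941 = $1,335,340.26

$1335340.26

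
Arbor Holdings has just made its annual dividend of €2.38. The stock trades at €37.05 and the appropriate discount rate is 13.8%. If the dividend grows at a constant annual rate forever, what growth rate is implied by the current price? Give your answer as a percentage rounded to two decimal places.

P = D₀(1+g)/(r−g) ⇒ P(r−g) = D₀(1+g) ⇒ g(P+D₀) = P·r − D₀
g = (P·r − D₀)/(P + D₀) = (€37.05×0.138 − €2.38) / (€37.05 + €2.38) = 0.069310

6.93%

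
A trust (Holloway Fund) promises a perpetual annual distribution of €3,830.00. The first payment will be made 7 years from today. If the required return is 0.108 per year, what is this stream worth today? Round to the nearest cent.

€19166.22

Value at end of year 6: C / r = €3,830.00 / 0.108 = €35,462.9630
Discount to today: PV = €35,462.9630 / (1 + 0.108)^6 = €35,462.9630 / 1.850285 = €19,166.22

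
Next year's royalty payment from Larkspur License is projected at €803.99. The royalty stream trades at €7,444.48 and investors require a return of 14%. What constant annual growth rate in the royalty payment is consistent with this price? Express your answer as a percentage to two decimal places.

3.20%

P = D₁/(r−g) ⇒ g = r − D₁/P = 0.14 − €803.99/€7,444.48 = 0.032002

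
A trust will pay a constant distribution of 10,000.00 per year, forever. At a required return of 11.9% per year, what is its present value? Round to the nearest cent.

84033.61

Level perpetuity: PV = C / r = 10,000.00 / 0.119 = 84,033.61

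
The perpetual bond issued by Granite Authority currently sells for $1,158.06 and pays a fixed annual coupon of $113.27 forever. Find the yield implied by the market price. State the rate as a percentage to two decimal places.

9.78%

P = C/r ⇒ r = C/P = $113.27/$1,158.06 = 0.097810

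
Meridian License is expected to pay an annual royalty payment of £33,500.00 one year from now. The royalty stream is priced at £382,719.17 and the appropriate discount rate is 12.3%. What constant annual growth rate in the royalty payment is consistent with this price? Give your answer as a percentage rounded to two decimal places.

P = D₁/(r−g) ⇒ g = r − D₁/P = 0.123 − £33,500.00/£382,719.17 = 0.035468

3.55%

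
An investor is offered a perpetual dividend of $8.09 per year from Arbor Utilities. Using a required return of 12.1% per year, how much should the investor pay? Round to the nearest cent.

Level perpetuity: PV = C / r = $8.09 / 0.121 = $66.86

$66.86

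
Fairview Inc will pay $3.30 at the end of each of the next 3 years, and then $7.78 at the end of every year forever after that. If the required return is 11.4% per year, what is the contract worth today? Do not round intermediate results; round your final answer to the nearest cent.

PV of 3-year annuity: $3.30 × [1 − (1+0.114)^−3] / 0.114 = 8.00849
Perpetuity value at year 3: $7.78 / 0.114 = 68.24561
PV of perpetuity: 68.24561 / (1+0.114)^3 = 49.36500
Total PV = 8.00849 + 49.36500 = 57.37349

$57.37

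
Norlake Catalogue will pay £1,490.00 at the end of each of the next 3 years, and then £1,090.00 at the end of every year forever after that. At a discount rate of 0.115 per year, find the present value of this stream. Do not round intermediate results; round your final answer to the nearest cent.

£10447.31

PV of 3-year annuity: £1,490.00 × [1 − (1+0.115)^−3] / 0.115 = 3609.70289
Perpetuity value at year 3: £1,090.00 / 0.115 = 9478.26087
PV of perpetuity: 9478.26087 / (1+0.115)^3 = 6837.60574
Total PV = 3609.70289 + 6837.60574 = 10447.30862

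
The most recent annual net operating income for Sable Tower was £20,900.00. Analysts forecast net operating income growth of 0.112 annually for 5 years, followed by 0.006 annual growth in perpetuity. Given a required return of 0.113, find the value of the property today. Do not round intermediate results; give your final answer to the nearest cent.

D_1 = 23240.80000
D_2 = 25843.76960
D_3 = 28738.27180
D_4 = 31956.95824
D_5 = 35536.13756
Terminal value at year 5: TV = D_5×(1+g_2)/(r−g_2) = 35749.35438/0.107 = 334106.11574
P_0 = D_1/(1+r)^1 + D_2/(1+r)^2 + D_3/(1+r)^3 + D_4/(1+r)^4 + D_5/(1+r)^5 + TV/(1+r)^5
    = 20881.22192 + 20862.46072 + 20843.71637 + 20824.98886 + 20806.27818 + 195617.90511 = 299836.57116

£299836.57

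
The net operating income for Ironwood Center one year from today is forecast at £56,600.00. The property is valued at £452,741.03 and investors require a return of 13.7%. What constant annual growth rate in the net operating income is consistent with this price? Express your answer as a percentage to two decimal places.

P = D₁/(r−g) ⇒ g = r − D₁/P = 0.137 − £56,600.00/£452,741.03 = 0.011984

1.20%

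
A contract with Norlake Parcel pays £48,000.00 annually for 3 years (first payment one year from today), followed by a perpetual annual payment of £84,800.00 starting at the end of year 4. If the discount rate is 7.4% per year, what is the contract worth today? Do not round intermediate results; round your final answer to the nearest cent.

PV of 3-year annuity: £48,000.00 × [1 − (1+0.074)^−3] / 0.074 = 125052.22253
Perpetuity value at year 3: £84,800.00 / 0.074 = 1145945.94595
PV of perpetuity: 1145945.94595 / (1+0.074)^3 = 925020.35282
Total PV = 125052.22253 + 925020.35282 = 1050072.57534

£1050072.58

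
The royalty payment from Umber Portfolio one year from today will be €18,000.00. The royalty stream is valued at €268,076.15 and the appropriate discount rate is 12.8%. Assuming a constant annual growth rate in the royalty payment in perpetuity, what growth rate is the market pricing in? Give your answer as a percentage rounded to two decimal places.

6.09%

P = D₁/(r−g) ⇒ g = r − D₁/P = 0.128 − €18,000.00/€268,076.15 = 0.060855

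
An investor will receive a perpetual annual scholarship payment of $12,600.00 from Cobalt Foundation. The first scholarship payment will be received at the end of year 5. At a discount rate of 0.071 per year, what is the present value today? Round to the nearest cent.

$134882.10

Value at end of year 4: C / r = $12,600.00 / 0.071 = $177,464.7887
Discount to today: PV = $177,464.7887 / (1 + 0.071)^4 = $177,464.7887 / 1.315703 = $134,882.10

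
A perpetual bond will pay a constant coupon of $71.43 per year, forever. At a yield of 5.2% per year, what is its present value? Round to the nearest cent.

Level perpetuity: PV = C / r = $71.43 / 0.052 = $1,373.65

$1373.65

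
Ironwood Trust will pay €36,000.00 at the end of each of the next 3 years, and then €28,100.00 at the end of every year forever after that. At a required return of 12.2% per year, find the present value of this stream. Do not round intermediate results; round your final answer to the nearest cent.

€249237.31

PV of 3-year annuity: €36,000.00 × [1 − (1+0.122)^−3] / 0.122 = 86169.62444
Perpetuity value at year 3: €28,100.00 / 0.122 = 230327.86885
PV of perpetuity: 230327.86885 / (1+0.122)^3 = 163067.68977
Total PV = 86169.62444 + 163067.68977 = 249237.31422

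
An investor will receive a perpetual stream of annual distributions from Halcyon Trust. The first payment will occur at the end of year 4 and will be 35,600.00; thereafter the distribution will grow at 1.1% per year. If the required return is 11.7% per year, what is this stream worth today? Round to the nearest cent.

Value at end of year 3: C₁ / (r − g) = 35,600.00 / (0.117 − 0.011) = 335,849.0566
Discount to today: PV = 335,849.0566 / (1 + 0.117)^3 = 335,849.0566 / 1.393669 = 240,982.00

240982.00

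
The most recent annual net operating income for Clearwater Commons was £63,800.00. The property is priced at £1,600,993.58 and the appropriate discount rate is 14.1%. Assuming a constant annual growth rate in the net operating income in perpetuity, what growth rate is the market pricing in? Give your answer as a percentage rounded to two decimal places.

P = D₀(1+g)/(r−g) ⇒ P(r−g) = D₀(1+g) ⇒ g(P+D₀) = P·r − D₀
g = (P·r − D₀)/(P + D₀) = (£1,600,993.58×0.141 − £63,800.00) / (£1,600,993.58 + £63,800.00) = 0.097273

9.73%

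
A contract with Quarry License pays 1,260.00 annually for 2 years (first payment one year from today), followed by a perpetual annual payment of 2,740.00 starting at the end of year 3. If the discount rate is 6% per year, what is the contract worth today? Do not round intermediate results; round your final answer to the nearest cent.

PV of 2-year annuity: 1,260.00 × [1 − (1+0.06)^−2] / 0.06 = 2310.07476
Perpetuity value at year 2: 2,740.00 / 0.06 = 45666.66667
PV of perpetuity: 45666.66667 / (1+0.06)^2 = 40643.17076
Total PV = 2310.07476 + 40643.17076 = 42953.24552

42953.25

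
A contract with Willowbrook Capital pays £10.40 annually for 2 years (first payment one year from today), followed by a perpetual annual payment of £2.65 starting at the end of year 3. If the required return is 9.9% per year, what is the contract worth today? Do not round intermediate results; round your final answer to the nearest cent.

£40.24

PV of 2-year annuity: £10.40 × [1 − (1+0.099)^−2] / 0.099 = 18.07384
Perpetuity value at year 2: £2.65 / 0.099 = 26.76768
PV of perpetuity: 26.76768 / (1+0.099)^2 = 22.16232
Total PV = 18.07384 + 22.16232 = 40.23616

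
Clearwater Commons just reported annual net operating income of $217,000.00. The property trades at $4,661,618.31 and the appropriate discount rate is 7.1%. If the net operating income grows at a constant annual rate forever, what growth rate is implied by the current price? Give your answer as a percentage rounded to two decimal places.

2.34%

P = D₀(1+g)/(r−g) ⇒ P(r−g) = D₀(1+g) ⇒ g(P+D₀) = P·r − D₀
g = (P·r − D₀)/(P + D₀) = ($4,661,618.31×0.071 − $217,000.00) / ($4,661,618.31 + $217,000.00) = 0.023362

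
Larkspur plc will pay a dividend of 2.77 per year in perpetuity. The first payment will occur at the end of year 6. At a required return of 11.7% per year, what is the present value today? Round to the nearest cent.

13.62

Value at end of year 5: C / r = 2.77 / 0.117 = 23.6752
Discount to today: PV = 23.6752 / (1 + 0.117)^5 = 23.6752 / 1.738865 = 13.62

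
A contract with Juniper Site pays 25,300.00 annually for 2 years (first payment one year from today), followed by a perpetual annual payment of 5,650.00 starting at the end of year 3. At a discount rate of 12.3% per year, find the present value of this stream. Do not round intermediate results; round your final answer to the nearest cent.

PV of 2-year annuity: 25,300.00 × [1 − (1+0.123)^−2] / 0.123 = 42590.32978
Perpetuity value at year 2: 5,650.00 / 0.123 = 45934.95935
PV of perpetuity: 45934.95935 / (1+0.123)^2 = 36423.68017
Total PV = 42590.32978 + 36423.68017 = 79014.00995

79014.01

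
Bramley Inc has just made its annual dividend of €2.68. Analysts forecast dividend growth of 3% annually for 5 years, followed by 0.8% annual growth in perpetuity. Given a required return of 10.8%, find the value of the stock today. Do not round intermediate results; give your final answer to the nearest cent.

D_1 = 2.76040
D_2 = 2.84321
D_3 = 2.92851
D_4 = 3.01636
D_5 = 3.10685
Terminal value at year 5: TV = D_5×(1+g_2)/(r−g_2) = 3.13171/0.1 = 31.31709
P_0 = D_1/(1+r)^1 + D_2/(1+r)^2 + D_3/(1+r)^3 + D_4/(1+r)^4 + D_5/(1+r)^5 + TV/(1+r)^5
    = 2.49134 + 2.31595 + 2.15292 + 2.00136 + 1.86047 + 18.75351 = 29.57554

€29.58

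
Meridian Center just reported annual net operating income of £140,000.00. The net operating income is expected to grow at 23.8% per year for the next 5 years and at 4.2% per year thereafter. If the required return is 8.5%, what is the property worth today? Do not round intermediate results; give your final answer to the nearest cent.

£7619213.37

D_1 = 173320.00000
D_2 = 214570.16000
D_3 = 265637.85808
D_4 = 328859.66830
D_5 = 407128.26936
Terminal value at year 5: TV = D_5×(1+g_2)/(r−g_2) = 424227.65667/0.043 = 9865759.45749
P_0 = D_1/(1+r)^1 + D_2/(1+r)^2 + D_3/(1+r)^3 + D_4/(1+r)^4 + D_5/(1+r)^5 + TV/(1+r)^5
    = 159741.93548 + 182267.75680 + 207970.03034 + 237296.67978 + 270758.79223 + 6561178.17447 = 7619213.36911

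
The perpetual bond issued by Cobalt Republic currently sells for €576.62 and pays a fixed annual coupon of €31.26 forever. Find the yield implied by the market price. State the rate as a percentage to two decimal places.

P = C/r ⇒ r = C/P = €31.26/€576.62 = 0.054212

5.42%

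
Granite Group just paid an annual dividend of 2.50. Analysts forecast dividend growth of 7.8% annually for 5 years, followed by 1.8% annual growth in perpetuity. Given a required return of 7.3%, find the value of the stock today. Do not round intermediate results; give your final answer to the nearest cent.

60.04

D_1 = 2.69500
D_2 = 2.90521
D_3 = 3.13182
D_4 = 3.37610
D_5 = 3.63943
Terminal value at year 5: TV = D_5×(1+g_2)/(r−g_2) = 3.70494/0.055 = 67.36261
P_0 = D_1/(1+r)^1 + D_2/(1+r)^2 + D_3/(1+r)^3 + D_4/(1+r)^4 + D_5/(1+r)^5 + TV/(1+r)^5
    = 2.51165 + 2.52335 + 2.53511 + 2.54693 + 2.55879 + 47.36094 = 60.03677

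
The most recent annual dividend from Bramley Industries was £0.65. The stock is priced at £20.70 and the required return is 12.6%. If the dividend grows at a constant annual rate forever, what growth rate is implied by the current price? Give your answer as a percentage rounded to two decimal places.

9.17%

P = D₀(1+g)/(r−g) ⇒ P(r−g) = D₀(1+g) ⇒ g(P+D₀) = P·r − D₀
g = (P·r − D₀)/(P + D₀) = (£20.70×0.126 − £0.65) / (£20.70 + £0.65) = 0.091719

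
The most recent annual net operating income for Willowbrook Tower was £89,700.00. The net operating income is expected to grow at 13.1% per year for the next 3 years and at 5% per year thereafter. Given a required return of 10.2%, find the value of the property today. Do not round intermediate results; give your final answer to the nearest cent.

£2241552.68

D_1 = 101450.70000
D_2 = 114740.74170
D_3 = 129771.77886
Terminal value at year 3: TV = D_3×(1+g_2)/(r−g_2) = 136260.36781/0.052 = 2620391.68857
P_0 = D_1/(1+r)^1 + D_2/(1+r)^2 + D_3/(1+r)^3 + TV/(1+r)^3
    = 92060.52632 + 94483.17175 + 96969.57100 + 1958039.41446 = 2241552.68352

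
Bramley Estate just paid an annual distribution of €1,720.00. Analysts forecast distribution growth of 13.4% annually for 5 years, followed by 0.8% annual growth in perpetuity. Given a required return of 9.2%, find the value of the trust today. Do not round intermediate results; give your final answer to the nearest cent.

D_1 = 1950.48000
D_2 = 2211.84432
D_3 = 2508.23146
D_4 = 2844.33447
D_5 = 3225.47529
Terminal value at year 5: TV = D_5×(1+g_2)/(r−g_2) = 3251.27910/0.084 = 38705.70353
P_0 = D_1/(1+r)^1 + D_2/(1+r)^2 + D_3/(1+r)^3 + D_4/(1+r)^4 + D_5/(1+r)^5 + TV/(1+r)^5
    = 1786.15385 + 1854.85207 + 1926.19254 + 2000.27686 + 2077.21059 + 24926.52707 = 34571.21297

€34571.21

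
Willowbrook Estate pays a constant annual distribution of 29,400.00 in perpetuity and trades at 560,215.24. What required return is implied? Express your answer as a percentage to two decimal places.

5.25%

P = C/r ⇒ r = C/P = 29,400.00/560,215.24 = 0.052480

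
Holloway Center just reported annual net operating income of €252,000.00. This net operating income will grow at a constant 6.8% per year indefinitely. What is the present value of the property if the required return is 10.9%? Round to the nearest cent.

€6564292.68

D₁ = D₀ × (1 + g) = €252,000.00 × 1.068 = €269,136.0000
Growing perpetuity: P = D₁ / (r − g) = €269,136.0000 / (0.109 − 0.068) = €6,564,292.68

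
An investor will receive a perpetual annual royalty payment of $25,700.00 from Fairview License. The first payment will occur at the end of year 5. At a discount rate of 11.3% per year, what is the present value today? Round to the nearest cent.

$148208.81

Value at end of year 4: C / r = $25,700.00 / 0.113 = $227,433.6283
Discount to today: PV = $227,433.6283 / (1 + 0.113)^4 = $227,433.6283 / 1.534549 = $148,208.81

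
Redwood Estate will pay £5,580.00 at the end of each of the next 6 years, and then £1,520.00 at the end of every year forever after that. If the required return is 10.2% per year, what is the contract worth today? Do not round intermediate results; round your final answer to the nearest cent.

PV of 6-year annuity: £5,580.00 × [1 − (1+0.102)^−6] / 0.102 = 24160.57777
Perpetuity value at year 6: £1,520.00 / 0.102 = 14901.96078
PV of perpetuity: 14901.96078 / (1+0.102)^6 = 8320.58476
Total PV = 24160.57777 + 8320.58476 = 32481.16253

£32481.16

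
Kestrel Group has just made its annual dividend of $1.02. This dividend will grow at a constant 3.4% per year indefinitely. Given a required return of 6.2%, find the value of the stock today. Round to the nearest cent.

$37.67

D₁ = D₀ × (1 + g) = $1.02 × 1.034 = $1.0547
Growing perpetuity: P = D₁ / (r − g) = $1.0547 / (0.062 − 0.034) = $37.67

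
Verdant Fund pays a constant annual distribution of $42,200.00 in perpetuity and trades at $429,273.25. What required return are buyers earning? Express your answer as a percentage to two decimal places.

P = C/r ⇒ r = C/P = $42,200.00/$429,273.25 = 0.098306

9.83%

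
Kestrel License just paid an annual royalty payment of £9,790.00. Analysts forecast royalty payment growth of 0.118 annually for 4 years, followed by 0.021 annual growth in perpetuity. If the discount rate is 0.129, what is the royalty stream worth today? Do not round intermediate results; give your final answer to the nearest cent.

D_1 = 10945.22000
D_2 = 12236.75596
D_3 = 13680.69316
D_4 = 15295.01496
Terminal value at year 4: TV = D_4×(1+g_2)/(r−g_2) = 15616.21027/0.108 = 144594.53954
P_0 = D_1/(1+r)^1 + D_2/(1+r)^2 + D_3/(1+r)^3 + D_4/(1+r)^4 + TV/(1+r)^4
    = 9694.61470 + 9600.15876 + 9506.62311 + 9413.99879 + 88997.15526 = 127212.55063

£127212.55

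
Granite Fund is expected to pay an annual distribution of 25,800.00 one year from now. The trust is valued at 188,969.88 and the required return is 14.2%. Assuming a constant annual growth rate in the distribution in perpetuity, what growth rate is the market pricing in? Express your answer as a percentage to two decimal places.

0.55%

P = D₁/(r−g) ⇒ g = r − D₁/P = 0.142 − 25,800.00/188,969.88 = 0.005470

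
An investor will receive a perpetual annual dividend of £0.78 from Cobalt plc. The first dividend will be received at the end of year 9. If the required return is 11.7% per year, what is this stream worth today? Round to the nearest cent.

Value at end of year 8: C / r = £0.78 / 0.117 = £6.6667
Discount to today: PV = £6.6667 / (1 + 0.117)^8 = £6.6667 / 2.423402 = £2.75

£2.75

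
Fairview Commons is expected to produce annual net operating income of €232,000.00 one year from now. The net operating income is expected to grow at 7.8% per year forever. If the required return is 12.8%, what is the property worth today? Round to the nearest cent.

€4640000.00

Growing perpetuity: P = D₁ / (r − g) = €232,000.0000 / (0.128 − 0.078) = €4,640,000.00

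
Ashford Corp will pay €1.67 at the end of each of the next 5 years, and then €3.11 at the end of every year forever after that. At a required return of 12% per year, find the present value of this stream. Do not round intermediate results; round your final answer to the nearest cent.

€20.73

PV of 5-year annuity: €1.67 × [1 − (1+0.12)^−5] / 0.12 = 6.01998
Perpetuity value at year 5: €3.11 / 0.12 = 25.91667
PV of perpetuity: 25.91667 / (1+0.12)^5 = 14.70581
Total PV = 6.01998 + 14.70581 = 20.72579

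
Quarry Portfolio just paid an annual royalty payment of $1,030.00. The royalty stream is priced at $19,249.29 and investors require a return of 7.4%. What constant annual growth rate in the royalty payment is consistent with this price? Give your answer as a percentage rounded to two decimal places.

1.95%

P = D₀(1+g)/(r−g) ⇒ P(r−g) = D₀(1+g) ⇒ g(P+D₀) = P·r − D₀
g = (P·r − D₀)/(P + D₀) = ($19,249.29×0.074 − $1,030.00) / ($19,249.29 + $1,030.00) = 0.019451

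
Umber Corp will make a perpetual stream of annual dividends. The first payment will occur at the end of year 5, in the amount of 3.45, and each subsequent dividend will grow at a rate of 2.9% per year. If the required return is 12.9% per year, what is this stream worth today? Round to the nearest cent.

Value at end of year 4: C₁ / (r − g) = 3.45 / (0.129 − 0.029) = 34.5000
Discount to today: PV = 34.5000 / (1 + 0.129)^4 = 34.5000 / 1.624710 = 21.23

21.23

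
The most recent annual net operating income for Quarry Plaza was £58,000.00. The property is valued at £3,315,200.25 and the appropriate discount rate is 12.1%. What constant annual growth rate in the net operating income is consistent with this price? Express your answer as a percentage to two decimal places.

P = D₀(1+g)/(r−g) ⇒ P(r−g) = D₀(1+g) ⇒ g(P+D₀) = P·r − D₀
g = (P·r − D₀)/(P + D₀) = (£3,315,200.25×0.121 − £58,000.00) / (£3,315,200.25 + £58,000.00) = 0.101725

10.17%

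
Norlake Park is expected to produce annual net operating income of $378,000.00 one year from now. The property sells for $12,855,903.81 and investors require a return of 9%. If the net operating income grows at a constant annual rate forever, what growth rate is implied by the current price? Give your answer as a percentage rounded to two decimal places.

P = D₁/(r−g) ⇒ g = r − D₁/P = 0.09 − $378,000.00/$12,855,903.81 = 0.060597

6.06%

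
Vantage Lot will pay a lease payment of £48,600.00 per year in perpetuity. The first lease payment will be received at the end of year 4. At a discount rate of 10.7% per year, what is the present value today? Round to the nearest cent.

Value at end of year 3: C / r = £48,600.00 / 0.107 = £454,205.6075
Discount to today: PV = £454,205.6075 / (1 + 0.107)^3 = £454,205.6075 / 1.356572 = £334,818.64

£334818.64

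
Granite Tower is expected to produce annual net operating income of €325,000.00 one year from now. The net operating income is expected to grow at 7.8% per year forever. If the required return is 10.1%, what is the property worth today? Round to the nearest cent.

€14130434.78

Growing perpetuity: P = D₁ / (r − g) = €325,000.0000 / (0.101 − 0.078) = €14,130,434.78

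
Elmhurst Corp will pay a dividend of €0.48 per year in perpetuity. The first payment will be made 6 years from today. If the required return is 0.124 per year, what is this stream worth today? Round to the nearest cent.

Value at end of year 5: C / r = €0.48 / 0.124 = €3.8710
Discount to today: PV = €3.8710 / (1 + 0.124)^5 = €3.8710 / 1.794038 = €2.16

€2.16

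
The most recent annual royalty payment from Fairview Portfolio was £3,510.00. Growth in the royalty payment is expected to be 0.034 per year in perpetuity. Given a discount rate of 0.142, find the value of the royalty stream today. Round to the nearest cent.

£33605.00

D₁ = D₀ × (1 + g) = £3,510.00 × 1.034 = £3,629.3400
Growing perpetuity: P = D₁ / (r − g) = £3,629.3400 / (0.142 − 0.034) = £33,605.00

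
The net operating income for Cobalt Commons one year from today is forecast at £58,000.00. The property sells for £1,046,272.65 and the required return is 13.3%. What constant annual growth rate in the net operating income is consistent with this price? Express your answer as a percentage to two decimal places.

7.76%

P = D₁/(r−g) ⇒ g = r − D₁/P = 0.133 − £58,000.00/£1,046,272.65 = 0.077565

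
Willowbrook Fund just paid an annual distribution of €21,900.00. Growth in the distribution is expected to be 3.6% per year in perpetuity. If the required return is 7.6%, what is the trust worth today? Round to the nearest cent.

€567210.00

D₁ = D₀ × (1 + g) = €21,900.00 × 1.036 = €22,688.4000
Growing perpetuity: P = D₁ / (r − g) = €22,688.4000 / (0.076 − 0.036) = €567,210.00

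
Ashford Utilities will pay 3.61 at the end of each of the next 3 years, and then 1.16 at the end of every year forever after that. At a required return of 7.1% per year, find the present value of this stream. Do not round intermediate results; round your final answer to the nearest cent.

22.76

PV of 3-year annuity: 3.61 × [1 − (1+0.071)^−3] / 0.071 = 9.45650
Perpetuity value at year 3: 1.16 / 0.071 = 16.33803
PV of perpetuity: 16.33803 / (1+0.071)^3 = 13.29937
Total PV = 9.45650 + 13.29937 = 22.75587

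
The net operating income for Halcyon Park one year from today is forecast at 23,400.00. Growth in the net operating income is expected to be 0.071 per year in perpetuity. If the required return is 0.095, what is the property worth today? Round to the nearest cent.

975000.00

Growing perpetuity: P = D₁ / (r − g) = 23,400.0000 / (0.095 − 0.071) = 975,000.00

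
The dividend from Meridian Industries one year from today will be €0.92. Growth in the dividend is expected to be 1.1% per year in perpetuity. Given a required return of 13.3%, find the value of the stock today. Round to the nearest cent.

Growing perpetuity: P = D₁ / (r − g) = €0.9200 / (0.133 − 0.011) = €7.54

€7.54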